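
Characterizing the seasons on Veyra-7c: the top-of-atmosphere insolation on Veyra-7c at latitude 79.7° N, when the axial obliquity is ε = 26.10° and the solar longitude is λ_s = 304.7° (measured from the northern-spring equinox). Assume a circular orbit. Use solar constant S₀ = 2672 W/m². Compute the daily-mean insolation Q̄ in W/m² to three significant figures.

Q̄ ≈ 0.00 W/m²

Solar declination: sin δ = sin ε · sin λ_s = sin 26.10° × sin 304.7° = -0.36169, so δ = -21.204°.
cos H₀ = −tan(+79.7°) tan(-21.204°) = 2.1348 ≥ 1 ⇒ polar night, H₀ = 0 and Q̄ = 0.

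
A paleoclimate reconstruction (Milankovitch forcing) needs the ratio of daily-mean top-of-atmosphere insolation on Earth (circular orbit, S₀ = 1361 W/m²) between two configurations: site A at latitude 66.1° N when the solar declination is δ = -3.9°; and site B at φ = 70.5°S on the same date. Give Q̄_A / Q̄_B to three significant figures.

— Configuration A (φ=+66.1°):
cos H₀ = −tan(+66.1°) tan(-3.900°) = 0.1538, H₀ = 1.4163 rad.
Bracket: H₀ sin φ sin δ + cos φ cos δ sin H₀ = 1.4163×0.91425×-0.06802 + 0.40514×0.99768×0.98810 = -0.088076 + 0.399390 = 0.311314.
Q̄ = (S₀/π) × [bracket] = (1361/π) × 0.311314 = 134.87 W/m².
— Configuration B (φ=-70.5°):
cos H₀ = −tan(-70.5°) tan(-3.900°) = -0.1925, H₀ = 1.7645 rad.
Bracket: H₀ sin φ sin δ + cos φ cos δ sin H₀ = 1.7645×-0.94264×-0.06802 + 0.33381×0.99768×0.98129 = 0.113137 + 0.326804 = 0.439941.
Q̄ = (S₀/π) × [bracket] = (1361/π) × 0.439941 = 190.59 W/m².
Ratio Q̄_A / Q̄_B = 134.87 / 190.59 = 0.7076.

Q̄_A / Q̄_B ≈ 0.708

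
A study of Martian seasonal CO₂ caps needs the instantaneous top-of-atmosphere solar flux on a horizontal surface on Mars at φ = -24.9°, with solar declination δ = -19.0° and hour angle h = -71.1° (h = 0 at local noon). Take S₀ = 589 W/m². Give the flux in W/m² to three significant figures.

cos θ_z = sin φ sin δ + cos φ cos δ cos h = 0.137076 + 0.277800 = 0.414876.
Flux = S₀ · cos θ_z = 589 × 0.414876 = 244.4 W/m².

244 W/m²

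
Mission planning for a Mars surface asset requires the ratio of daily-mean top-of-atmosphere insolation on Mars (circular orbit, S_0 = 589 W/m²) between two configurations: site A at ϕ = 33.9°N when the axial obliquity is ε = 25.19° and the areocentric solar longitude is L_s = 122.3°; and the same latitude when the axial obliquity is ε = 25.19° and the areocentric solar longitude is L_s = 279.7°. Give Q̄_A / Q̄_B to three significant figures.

Q̄_A / Q̄_B ≈ 2.64

— Configuration A (ϕ=+33.9°):
sin δ = sin 25.19° × sin 122.3° = 0.35976, so δ = +21.086°.
cos h₀ = −tan(+33.9°) tan(+21.086°) = -0.2591, h₀ = 1.8329 rad.
Bracket: h₀ sin ϕ sin δ + cos ϕ cos δ sin h₀ = 1.8329×0.55775×0.35976 + 0.83001×0.93304×0.96585 = 0.367783 + 0.747986 = 1.115769.
Q̄ = (S_0/π) × [bracket] = (589/π) × 1.115769 = 209.19 W/m².
— Configuration B (ϕ=+33.9°):
sin δ = sin 25.19° × sin 279.7° = -0.41954, so δ = -24.805°.
cos h₀ = −tan(+33.9°) tan(-24.805°) = 0.3106, h₀ = 1.2550 rad.
Bracket: h₀ sin ϕ sin δ + cos ϕ cos δ sin h₀ = 1.2550×0.55775×-0.41954 + 0.83001×0.90774×0.95055 = -0.293668 + 0.716176 = 0.422508.
Q̄ = (S_0/π) × [bracket] = (589/π) × 0.422508 = 79.214 W/m².
Ratio Q̄_A / Q̄_B = 209.19 / 79.214 = 2.641.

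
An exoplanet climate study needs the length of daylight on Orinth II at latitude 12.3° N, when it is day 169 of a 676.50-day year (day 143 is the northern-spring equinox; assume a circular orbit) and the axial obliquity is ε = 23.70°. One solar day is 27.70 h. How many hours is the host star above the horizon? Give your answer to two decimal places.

Solar longitude: λ_s = 360° × (169 − 143)/676.50 = 13.836°.
sin δ = sin 23.70° × sin 13.836° = 0.09612, so δ = +5.516°.
cos H₀ = −tan φ · tan δ = −tan(+12.3°) × tan(+5.516°) = -0.0211, so H₀ = 1.5919 rad = 91.21°.
Daylight = 2H₀/(2π) × 27.70 h = (1.5919/π) × 27.70 = 14.04 h.

14.04 h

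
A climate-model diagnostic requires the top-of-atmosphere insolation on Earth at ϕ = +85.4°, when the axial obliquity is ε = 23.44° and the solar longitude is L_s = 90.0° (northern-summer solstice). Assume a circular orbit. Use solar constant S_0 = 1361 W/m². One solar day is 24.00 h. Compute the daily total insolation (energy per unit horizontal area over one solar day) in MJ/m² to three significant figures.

46.6 MJ/m²

Solar declination: sin δ = sin ε · sin L_s = sin 23.44° × sin 90.0° = 0.39779, so δ = +23.440°.
cos h₀ = −tan(+85.4°) tan(+23.440°) = -5.3887 ≤ −1 ⇒ polar day, h₀ = π.
Bracket: h₀ sin ϕ sin δ + cos ϕ cos δ sin h₀ = 3.1416×0.99678×0.39779 + 0.08020×0.91748×0.00000 = 1.245673 + 0.000000 = 1.245673.
Q̄ = (S_0/π) × [bracket] = (1361/π) × 1.245673 = 539.65 W/m².
Daily total = Q̄ × 24.00 h × 3600 s/h = 539.65 × 24.00 × 3600 / 10⁶ = 46.63 MJ/m².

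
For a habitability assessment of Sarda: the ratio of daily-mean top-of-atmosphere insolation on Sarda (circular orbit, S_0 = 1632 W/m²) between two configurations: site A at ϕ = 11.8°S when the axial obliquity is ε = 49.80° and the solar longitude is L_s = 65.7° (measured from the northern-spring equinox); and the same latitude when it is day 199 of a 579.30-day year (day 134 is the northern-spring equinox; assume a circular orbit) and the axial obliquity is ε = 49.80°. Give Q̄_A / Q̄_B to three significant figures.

— Configuration A (ϕ=-11.8°):
Solar declination: sin δ = sin ε · sin L_s = sin 49.80° × sin 65.7° = 0.69613, so δ = +44.117°.
cos h₀ = −tan(-11.8°) tan(+44.117°) = 0.2026, h₀ = 1.3668 rad.
Bracket: h₀ sin ϕ sin δ + cos ϕ cos δ sin h₀ = 1.3668×-0.20450×0.69613 + 0.97887×0.71792×0.97927 = -0.194576 + 0.688182 = 0.493606.
Q̄ = (S_0/π) × [bracket] = (1632/π) × 0.493606 = 256.42 W/m².
— Configuration B (ϕ=-11.8°):
Solar longitude: L_s = 360° × (199 − 134)/579.30 = 40.394°.
sin δ = sin 49.80° × sin 40.394° = 0.49497, so δ = +29.668°.
cos h₀ = −tan(-11.8°) tan(+29.668°) = 0.1190, h₀ = 1.4515 rad.
Bracket: h₀ sin ϕ sin δ + cos ϕ cos δ sin h₀ = 1.4515×-0.20450×0.49497 + 0.97887×0.86891×0.99289 = -0.146923 + 0.844503 = 0.697580.
Q̄ = (S_0/π) × [bracket] = (1632/π) × 0.697580 = 362.38 W/m².
Ratio Q̄_A / Q̄_B = 256.42 / 362.38 = 0.7076.

Q̄_A / Q̄_B ≈ 0.708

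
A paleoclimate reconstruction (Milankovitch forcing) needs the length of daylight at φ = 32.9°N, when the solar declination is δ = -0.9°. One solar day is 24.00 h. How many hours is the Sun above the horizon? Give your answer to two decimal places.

11.92 h

cos H₀ = −tan φ · tan δ = −tan(+32.9°) × tan(-0.900°) = 0.0102, so H₀ = 1.5606 rad = 89.42°.
Daylight = 2H₀/(2π) × 24.00 h = (1.5606/π) × 24.00 = 11.92 h.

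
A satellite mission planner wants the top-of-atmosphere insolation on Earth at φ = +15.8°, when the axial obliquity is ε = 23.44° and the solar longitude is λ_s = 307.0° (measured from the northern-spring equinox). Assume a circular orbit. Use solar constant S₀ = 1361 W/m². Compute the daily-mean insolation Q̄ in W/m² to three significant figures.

Q̄ ≈ 338 W/m²

Solar declination: sin δ = sin ε · sin λ_s = sin 23.44° × sin 307.0° = -0.31769, so δ = -18.523°.
cos H₀ = −tan(+15.8°) tan(-18.523°) = 0.0948, H₀ = 1.4758 rad.
Bracket: H₀ sin φ sin δ + cos φ cos δ sin H₀ = 1.4758×0.27228×-0.31769 + 0.96222×0.94820×0.99550 = -0.127658 + 0.908271 = 0.780613.
Q̄ = (S₀/π) × [bracket] = (1361/π) × 0.780613 = 338.2 W/m².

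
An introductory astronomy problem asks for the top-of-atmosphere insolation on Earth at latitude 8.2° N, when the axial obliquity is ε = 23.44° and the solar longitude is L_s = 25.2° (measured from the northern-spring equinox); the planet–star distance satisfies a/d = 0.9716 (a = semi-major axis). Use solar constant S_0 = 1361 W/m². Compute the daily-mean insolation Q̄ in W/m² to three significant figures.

Q̄ ≈ 415 W/m²

Solar declination: sin δ = sin ε · sin L_s = sin 23.44° × sin 25.2° = 0.16937, so δ = +9.751°.
cos h₀ = −tan(+8.2°) tan(+9.751°) = -0.0248, h₀ = 1.5956 rad.
Bracket: h₀ sin ϕ sin δ + cos ϕ cos δ sin h₀ = 1.5956×0.14263×0.16937 + 0.98978×0.98555×0.99969 = 0.038545 + 0.975175 = 1.013720.
Inverse-square distance factor (a/d)² = 0.9716² = 0.944007.
Q̄ = (S_0/π) × 0.944007 × [bracket] = (1361/π) × 0.944007 × 1.013720 = 414.6 W/m².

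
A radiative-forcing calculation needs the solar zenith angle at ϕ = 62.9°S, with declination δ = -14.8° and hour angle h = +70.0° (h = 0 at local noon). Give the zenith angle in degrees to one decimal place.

cos θ_z = sin ϕ sin δ + cos ϕ cos δ cos h = 0.227401 + 0.150636 = 0.378037.
θ_z = arccos(0.378037) = 67.8°.

θ_z = 67.8°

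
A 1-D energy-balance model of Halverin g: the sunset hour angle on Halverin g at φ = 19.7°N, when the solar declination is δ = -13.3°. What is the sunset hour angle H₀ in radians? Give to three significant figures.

H₀ = 1.49 rad

cos H₀ = −tan φ · tan δ = −tan(+19.7°) × tan(-13.300°) = 0.0846, so H₀ = 1.4861 rad = 85.14°.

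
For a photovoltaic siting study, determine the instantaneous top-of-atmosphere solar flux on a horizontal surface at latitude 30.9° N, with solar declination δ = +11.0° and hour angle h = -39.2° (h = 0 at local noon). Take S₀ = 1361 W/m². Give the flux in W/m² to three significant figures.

1.02e+03 W/m²

cos θ_z = sin φ sin δ + cos φ cos δ cos h = 0.097988 + 0.652736 = 0.750724.
Flux = S₀ · cos θ_z = 1361 × 0.750724 = 1022 W/m².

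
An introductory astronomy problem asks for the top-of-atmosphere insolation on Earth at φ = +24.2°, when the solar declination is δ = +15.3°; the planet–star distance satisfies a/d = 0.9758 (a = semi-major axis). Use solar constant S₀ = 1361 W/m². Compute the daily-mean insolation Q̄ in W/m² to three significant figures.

Q̄ ≈ 436 W/m²

cos H₀ = −tan(+24.2°) tan(+15.300°) = -0.1229, H₀ = 1.6941 rad.
Bracket: H₀ sin φ sin δ + cos φ cos δ sin H₀ = 1.6941×0.40992×0.26387 + 0.91212×0.96456×0.99241 = 0.183243 + 0.873117 = 1.056360.
Inverse-square distance factor (a/d)² = 0.9758² = 0.952186.
Q̄ = (S₀/π) × 0.952186 × [bracket] = (1361/π) × 0.952186 × 1.056360 = 435.8 W/m².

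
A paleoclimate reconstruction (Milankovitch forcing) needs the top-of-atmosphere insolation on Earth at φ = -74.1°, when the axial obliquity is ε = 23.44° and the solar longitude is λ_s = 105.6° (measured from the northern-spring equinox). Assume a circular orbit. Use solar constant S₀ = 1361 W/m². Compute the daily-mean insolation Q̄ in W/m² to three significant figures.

Q̄ ≈ 0.00 W/m²

Solar declination: sin δ = sin ε · sin λ_s = sin 23.44° × sin 105.6° = 0.38313, so δ = +22.528°.
cos H₀ = −tan(-74.1°) tan(+22.528°) = 1.4561 ≥ 1 ⇒ polar night, H₀ = 0 and Q̄ = 0.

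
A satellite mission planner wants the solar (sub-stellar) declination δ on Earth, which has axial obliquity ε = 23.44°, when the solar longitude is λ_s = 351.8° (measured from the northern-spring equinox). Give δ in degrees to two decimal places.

δ = -3.25°

sin δ = sin ε · sin λ_s = sin 23.44° × sin 351.8° = -0.056736.
δ = arcsin(-0.056736) = -3.25°.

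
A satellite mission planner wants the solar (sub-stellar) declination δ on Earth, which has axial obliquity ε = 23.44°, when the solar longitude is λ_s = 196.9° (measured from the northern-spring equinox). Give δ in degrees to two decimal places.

δ = -6.64°

sin δ = sin ε · sin λ_s = sin 23.44° × sin 196.9° = -0.115638.
δ = arcsin(-0.115638) = -6.64°.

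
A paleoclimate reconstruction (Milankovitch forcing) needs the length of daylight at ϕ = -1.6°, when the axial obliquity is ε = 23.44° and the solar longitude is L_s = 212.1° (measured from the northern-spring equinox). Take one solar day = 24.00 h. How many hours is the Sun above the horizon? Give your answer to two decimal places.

12.05 h

Solar declination: sin δ = sin ε · sin L_s = sin 23.44° × sin 212.1° = -0.21138, so δ = -12.203°.
cos h₀ = −tan ϕ · tan δ = −tan(-1.6°) × tan(-12.203°) = -0.0060, so h₀ = 1.5768 rad = 90.35°.
Daylight = 2h₀/(2π) × 24.00 h = (1.5768/π) × 24.00 = 12.05 h.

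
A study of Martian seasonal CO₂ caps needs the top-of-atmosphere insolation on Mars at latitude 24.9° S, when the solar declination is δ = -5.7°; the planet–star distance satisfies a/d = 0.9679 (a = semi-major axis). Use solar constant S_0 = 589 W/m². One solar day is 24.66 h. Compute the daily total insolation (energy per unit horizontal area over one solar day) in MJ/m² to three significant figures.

15.1 MJ/m²

cos h₀ = −tan(-24.9°) tan(-5.700°) = -0.0463, h₀ = 1.6171 rad.
Bracket: h₀ sin ϕ sin δ + cos ϕ cos δ sin h₀ = 1.6171×-0.42104×-0.09932 + 0.90704×0.99506×0.99893 = 0.067623 + 0.901593 = 0.969216.
Inverse-square distance factor (a/d)² = 0.9679² = 0.936830.
Q̄ = (S_0/π) × 0.936830 × [bracket] = (589/π) × 0.936830 × 0.969216 = 170.23 W/m².
Daily total = Q̄ × 24.66 h × 3600 s/h = 170.23 × 24.66 × 3600 / 10⁶ = 15.11 MJ/m².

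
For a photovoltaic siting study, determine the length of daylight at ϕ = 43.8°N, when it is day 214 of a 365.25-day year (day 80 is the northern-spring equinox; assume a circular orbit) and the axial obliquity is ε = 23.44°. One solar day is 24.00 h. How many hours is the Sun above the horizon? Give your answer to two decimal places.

14.30 h

Solar longitude: L_s = 360° × (214 − 80)/365.25 = 132.074°.
sin δ = sin 23.44° × sin 132.074° = 0.29527, so δ = +17.174°.
cos h₀ = −tan ϕ · tan δ = −tan(+43.8°) × tan(+17.174°) = -0.2964, so h₀ = 1.8717 rad = 107.24°.
Daylight = 2h₀/(2π) × 24.00 h = (1.8717/π) × 24.00 = 14.30 h.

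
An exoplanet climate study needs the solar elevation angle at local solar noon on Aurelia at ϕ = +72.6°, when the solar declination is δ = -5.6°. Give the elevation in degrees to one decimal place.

At local noon the hour angle is zero, so the zenith angle equals |ϕ − δ| = |+72.6° − (-5.600°)| = 78.200°.
Elevation = 90° − 78.200° = 11.8°.

11.8°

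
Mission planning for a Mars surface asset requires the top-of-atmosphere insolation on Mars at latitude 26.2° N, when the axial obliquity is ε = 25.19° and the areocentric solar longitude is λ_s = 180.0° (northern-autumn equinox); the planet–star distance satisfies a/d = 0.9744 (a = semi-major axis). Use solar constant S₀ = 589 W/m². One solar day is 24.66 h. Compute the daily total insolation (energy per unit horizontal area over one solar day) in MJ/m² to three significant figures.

14.2 MJ/m²

sin δ = sin 25.19° × sin 180.0° = 0.00000, so δ = +0.000°.
cos H₀ = −tan(+26.2°) tan(+0.000°) = -0.0000, H₀ = 1.5708 rad.
Bracket: H₀ sin φ sin δ + cos φ cos δ sin H₀ = 1.5708×0.44151×0.00000 + 0.89726×1.00000×1.00000 = 0.000000 + 0.897260 = 0.897260.
Inverse-square distance factor (a/d)² = 0.9744² = 0.949455.
Q̄ = (S₀/π) × 0.949455 × [bracket] = (589/π) × 0.949455 × 0.897260 = 159.72 W/m².
Daily total = Q̄ × 24.66 h × 3600 s/h = 159.72 × 24.66 × 3600 / 10⁶ = 14.18 MJ/m².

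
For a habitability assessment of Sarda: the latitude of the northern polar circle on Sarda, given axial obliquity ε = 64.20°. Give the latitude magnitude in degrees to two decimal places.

The polar circle is the lowest latitude that experiences at least one full rotation of continuous daylight at the northern-summer solstice; it lies at |ϕ| = 90° − ε = 90° − 64.20° = 25.80°.

25.80°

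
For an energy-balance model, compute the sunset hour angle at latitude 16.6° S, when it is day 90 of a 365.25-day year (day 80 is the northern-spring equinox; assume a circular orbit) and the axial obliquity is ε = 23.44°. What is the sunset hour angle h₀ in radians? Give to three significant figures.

h₀ = 1.55 rad

Solar longitude: L_s = 360° × (90 − 80)/365.25 = 9.856°.
sin δ = sin 23.44° × sin 9.856° = 0.06809, so δ = +3.904°.
cos h₀ = −tan ϕ · tan δ = −tan(-16.6°) × tan(+3.904°) = 0.0203, so h₀ = 1.5504 rad = 88.83°.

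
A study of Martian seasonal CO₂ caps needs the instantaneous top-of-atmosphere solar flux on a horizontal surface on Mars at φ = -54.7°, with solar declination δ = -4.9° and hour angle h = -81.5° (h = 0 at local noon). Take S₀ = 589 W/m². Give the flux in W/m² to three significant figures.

91.2 W/m²

cos θ_z = sin φ sin δ + cos φ cos δ cos h = 0.069712 + 0.085101 = 0.154813.
Flux = S₀ · cos θ_z = 589 × 0.154813 = 91.18 W/m².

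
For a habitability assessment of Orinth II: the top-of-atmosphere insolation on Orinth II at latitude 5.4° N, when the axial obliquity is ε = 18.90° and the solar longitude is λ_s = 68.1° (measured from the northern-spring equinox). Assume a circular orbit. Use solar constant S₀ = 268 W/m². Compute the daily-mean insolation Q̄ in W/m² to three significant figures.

Solar declination: sin δ = sin ε · sin λ_s = sin 18.90° × sin 68.1° = 0.30054, so δ = +17.490°.
cos H₀ = −tan(+5.4°) tan(+17.490°) = -0.0298, H₀ = 1.6006 rad.
Bracket: H₀ sin φ sin δ + cos φ cos δ sin H₀ = 1.6006×0.09411×0.30054 + 0.99556×0.95377×0.99956 = 0.045271 + 0.949117 = 0.994388.
Q̄ = (S₀/π) × [bracket] = (268/π) × 0.994388 = 84.83 W/m².

Q̄ ≈ 84.8 W/m²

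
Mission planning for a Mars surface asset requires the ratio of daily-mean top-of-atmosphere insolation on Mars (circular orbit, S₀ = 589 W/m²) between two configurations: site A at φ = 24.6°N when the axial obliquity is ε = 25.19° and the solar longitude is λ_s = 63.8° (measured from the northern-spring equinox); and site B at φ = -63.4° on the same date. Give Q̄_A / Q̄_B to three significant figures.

— Configuration A (φ=+24.6°):
Solar declination: sin δ = sin ε · sin λ_s = sin 25.19° × sin 63.8° = 0.38189, so δ = +22.451°.
cos H₀ = −tan(+24.6°) tan(+22.451°) = -0.1892, H₀ = 1.7611 rad.
Bracket: H₀ sin φ sin δ + cos φ cos δ sin H₀ = 1.7611×0.41628×0.38189 + 0.90924×0.92421×0.98194 = 0.279968 + 0.825152 = 1.105120.
Q̄ = (S₀/π) × [bracket] = (589/π) × 1.105120 = 207.19 W/m².
— Configuration B (φ=-63.4°):
cos H₀ = −tan(-63.4°) tan(+22.451°) = 0.8252, H₀ = 0.6003 rad.
Bracket: H₀ sin φ sin δ + cos φ cos δ sin H₀ = 0.6003×-0.89415×0.38189 + 0.44776×0.92421×0.56489 = -0.204983 + 0.233765 = 0.028782.
Q̄ = (S₀/π) × [bracket] = (589/π) × 0.028782 = 5.3962 W/m².
Ratio Q̄_A / Q̄_B = 207.19 / 5.3962 = 38.40.

Q̄_A / Q̄_B ≈ 38.4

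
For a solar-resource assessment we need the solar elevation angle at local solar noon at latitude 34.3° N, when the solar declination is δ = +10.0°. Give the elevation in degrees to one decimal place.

At local noon the hour angle is zero, so the zenith angle equals |ϕ − δ| = |+34.3° − (+10.000°)| = 24.300°.
Elevation = 90° − 24.300° = 65.7°.

65.7°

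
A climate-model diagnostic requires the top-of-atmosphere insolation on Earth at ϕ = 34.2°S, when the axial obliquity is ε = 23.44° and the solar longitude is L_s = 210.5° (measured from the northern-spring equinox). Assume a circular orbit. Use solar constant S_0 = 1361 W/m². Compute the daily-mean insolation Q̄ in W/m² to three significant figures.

Solar declination: sin δ = sin ε · sin L_s = sin 23.44° × sin 210.5° = -0.20189, so δ = -11.648°.
cos h₀ = −tan(-34.2°) tan(-11.648°) = -0.1401, h₀ = 1.7113 rad.
Bracket: h₀ sin ϕ sin δ + cos ϕ cos δ sin h₀ = 1.7113×-0.56208×-0.20189 + 0.82708×0.97941×0.99014 = 0.194195 + 0.802063 = 0.996258.
Q̄ = (S_0/π) × [bracket] = (1361/π) × 0.996258 = 431.6 W/m².

Q̄ ≈ 432 W/m²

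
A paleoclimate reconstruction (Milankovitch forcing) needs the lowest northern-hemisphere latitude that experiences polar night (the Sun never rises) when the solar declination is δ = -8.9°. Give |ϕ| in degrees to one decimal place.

Polar night requires cos h₀ = −tan ϕ tan δ ≥ 1, i.e. tan ϕ tan δ ≤ −1.
The boundary is |tan ϕ| · |tan δ| = 1, so |ϕ| = 90° − |δ| = 90° − 8.9° = 81.1° in the northern hemisphere.

|ϕ| = 81.1°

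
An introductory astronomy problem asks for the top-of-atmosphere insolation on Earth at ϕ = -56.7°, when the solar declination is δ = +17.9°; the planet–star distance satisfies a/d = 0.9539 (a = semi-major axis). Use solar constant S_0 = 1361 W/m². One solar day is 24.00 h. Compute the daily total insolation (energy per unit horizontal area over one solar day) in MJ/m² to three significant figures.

cos h₀ = −tan(-56.7°) tan(+17.900°) = 0.4917, h₀ = 1.0567 rad.
Bracket: h₀ sin ϕ sin δ + cos ϕ cos δ sin h₀ = 1.0567×-0.83581×0.30736 + 0.54902×0.95159×0.87076 = -0.271460 + 0.454922 = 0.183462.
Inverse-square distance factor (a/d)² = 0.9539² = 0.909925.
Q̄ = (S_0/π) × 0.909925 × [bracket] = (1361/π) × 0.909925 × 0.183462 = 72.320 W/m².
Daily total = Q̄ × 24.00 h × 3600 s/h = 72.320 × 24.00 × 3600 / 10⁶ = 6.248 MJ/m².

6.25 MJ/m²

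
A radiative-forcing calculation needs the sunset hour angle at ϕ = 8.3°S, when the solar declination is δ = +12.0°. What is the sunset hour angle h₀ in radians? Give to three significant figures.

h₀ = 1.54 rad

cos h₀ = −tan ϕ · tan δ = −tan(-8.3°) × tan(+12.000°) = 0.0310, so h₀ = 1.5398 rad = 88.22°.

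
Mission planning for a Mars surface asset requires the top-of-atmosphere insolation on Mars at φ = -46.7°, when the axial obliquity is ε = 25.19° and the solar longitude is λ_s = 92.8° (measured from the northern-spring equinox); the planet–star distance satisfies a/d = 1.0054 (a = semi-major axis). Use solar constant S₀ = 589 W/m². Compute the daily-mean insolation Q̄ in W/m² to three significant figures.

Q̄ ≈ 40.5 W/m²

Solar declination: sin δ = sin ε · sin λ_s = sin 25.19° × sin 92.8° = 0.42511, so δ = +25.158°.
cos H₀ = −tan(-46.7°) tan(+25.158°) = 0.4984, H₀ = 1.0490 rad.
Bracket: H₀ sin φ sin δ + cos φ cos δ sin H₀ = 1.0490×-0.72777×0.42511 + 0.68582×0.90514×0.86695 = -0.324542 + 0.538171 = 0.213629.
Inverse-square distance factor (a/d)² = 1.0054² = 1.010829.
Q̄ = (S₀/π) × 1.010829 × [bracket] = (589/π) × 1.010829 × 0.213629 = 40.49 W/m².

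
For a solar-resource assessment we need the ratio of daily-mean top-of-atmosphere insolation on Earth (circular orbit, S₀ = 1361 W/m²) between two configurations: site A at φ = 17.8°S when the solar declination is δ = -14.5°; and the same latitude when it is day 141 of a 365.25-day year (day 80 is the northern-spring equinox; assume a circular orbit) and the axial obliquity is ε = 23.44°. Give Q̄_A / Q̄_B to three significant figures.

Q̄_A / Q̄_B ≈ 1.42

— Configuration A (φ=-17.8°):
cos H₀ = −tan(-17.8°) tan(-14.500°) = -0.0830, H₀ = 1.6539 rad.
Bracket: H₀ sin φ sin δ + cos φ cos δ sin H₀ = 1.6539×-0.30570×-0.25038 + 0.95213×0.96815×0.99655 = 0.126591 + 0.918624 = 1.045215.
Q̄ = (S₀/π) × [bracket] = (1361/π) × 1.045215 = 452.81 W/m².
— Configuration B (φ=-17.8°):
Solar longitude: λ_s = 360° × (141 − 80)/365.25 = 60.123°.
sin δ = sin 23.44° × sin 60.123° = 0.34492, so δ = +20.177°.
cos H₀ = −tan(-17.8°) tan(+20.177°) = 0.1180, H₀ = 1.4525 rad.
Bracket: H₀ sin φ sin δ + cos φ cos δ sin H₀ = 1.4525×-0.30570×0.34492 + 0.95213×0.93863×0.99302 = -0.153155 + 0.887460 = 0.734305.
Q̄ = (S₀/π) × [bracket] = (1361/π) × 0.734305 = 318.12 W/m².
Ratio Q̄_A / Q̄_B = 452.81 / 318.12 = 1.423.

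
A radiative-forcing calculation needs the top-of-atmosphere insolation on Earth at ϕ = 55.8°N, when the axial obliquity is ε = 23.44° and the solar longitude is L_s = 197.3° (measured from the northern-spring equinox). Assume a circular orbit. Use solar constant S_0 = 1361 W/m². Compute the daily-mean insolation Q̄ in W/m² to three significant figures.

Q̄ ≈ 179 W/m²

Solar declination: sin δ = sin ε · sin L_s = sin 23.44° × sin 197.3° = -0.11829, so δ = -6.794°.
cos h₀ = −tan(+55.8°) tan(-6.794°) = 0.1753, h₀ = 1.3946 rad.
Bracket: h₀ sin ϕ sin δ + cos ϕ cos δ sin h₀ = 1.3946×0.82708×-0.11829 + 0.56208×0.99298×0.98452 = -0.136441 + 0.549494 = 0.413053.
Q̄ = (S_0/π) × [bracket] = (1361/π) × 0.413053 = 178.9 W/m².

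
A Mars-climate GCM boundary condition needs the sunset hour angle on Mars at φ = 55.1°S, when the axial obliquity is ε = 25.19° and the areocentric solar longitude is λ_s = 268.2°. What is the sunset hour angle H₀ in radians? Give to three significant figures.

sin δ = sin 25.19° × sin 268.2° = -0.42541, so δ = -25.177°.
cos H₀ = −tan φ · tan δ = −tan(-55.1°) × tan(-25.177°) = -0.6738, so H₀ = 2.3102 rad = 132.36°.

H₀ = 2.31 rad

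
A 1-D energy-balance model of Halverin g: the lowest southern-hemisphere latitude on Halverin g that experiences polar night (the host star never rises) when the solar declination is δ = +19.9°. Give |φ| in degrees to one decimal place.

Polar night requires cos H₀ = −tan φ tan δ ≥ 1, i.e. tan φ tan δ ≤ −1.
The boundary is |tan φ| · |tan δ| = 1, so |φ| = 90° − |δ| = 90° − 19.9° = 70.1° in the southern hemisphere.

|φ| = 70.1°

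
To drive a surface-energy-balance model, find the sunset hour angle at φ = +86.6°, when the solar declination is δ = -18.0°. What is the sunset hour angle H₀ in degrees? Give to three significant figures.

cos H₀ = −tan φ · tan δ = 5.4690 ≥ 1, so the Sun never rises (polar night) and H₀ = 0.

H₀ = 0.00°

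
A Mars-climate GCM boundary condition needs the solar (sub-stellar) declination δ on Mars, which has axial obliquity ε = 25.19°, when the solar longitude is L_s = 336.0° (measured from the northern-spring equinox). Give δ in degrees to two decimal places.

δ = -9.97°

sin δ = sin ε · sin L_s = sin 25.19° × sin 336.0° = -0.173116.
δ = arcsin(-0.173116) = -9.97°.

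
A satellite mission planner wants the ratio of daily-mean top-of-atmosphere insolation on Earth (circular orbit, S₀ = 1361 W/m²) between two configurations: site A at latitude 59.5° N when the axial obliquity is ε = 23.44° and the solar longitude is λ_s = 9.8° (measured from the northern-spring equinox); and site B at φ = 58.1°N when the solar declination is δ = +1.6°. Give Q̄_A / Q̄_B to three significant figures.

— Configuration A (φ=+59.5°):
Solar declination: sin δ = sin ε · sin λ_s = sin 23.44° × sin 9.8° = 0.06771, so δ = +3.882°.
cos H₀ = −tan(+59.5°) tan(+3.882°) = -0.1152, H₀ = 1.6863 rad.
Bracket: H₀ sin φ sin δ + cos φ cos δ sin H₀ = 1.6863×0.86163×0.06771 + 0.50754×0.99771×0.99334 = 0.098380 + 0.503005 = 0.601385.
Q̄ = (S₀/π) × [bracket] = (1361/π) × 0.601385 = 260.53 W/m².
— Configuration B (φ=+58.1°):
cos H₀ = −tan(+58.1°) tan(+1.600°) = -0.0449, H₀ = 1.6157 rad.
Bracket: H₀ sin φ sin δ + cos φ cos δ sin H₀ = 1.6157×0.84897×0.02792 + 0.52844×0.99961×0.99899 = 0.038297 + 0.527700 = 0.565997.
Q̄ = (S₀/π) × [bracket] = (1361/π) × 0.565997 = 245.20 W/m².
Ratio Q̄_A / Q̄_B = 260.53 / 245.20 = 1.063.

Q̄_A / Q̄_B ≈ 1.06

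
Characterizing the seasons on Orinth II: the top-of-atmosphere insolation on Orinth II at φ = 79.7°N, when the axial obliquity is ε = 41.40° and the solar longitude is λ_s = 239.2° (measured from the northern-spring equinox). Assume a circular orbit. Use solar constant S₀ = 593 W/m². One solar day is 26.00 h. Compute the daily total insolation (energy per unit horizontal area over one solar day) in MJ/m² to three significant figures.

0.00 MJ/m²

Solar declination: sin δ = sin ε · sin λ_s = sin 41.40° × sin 239.2° = -0.56804, so δ = -34.614°.
cos H₀ = −tan(+79.7°) tan(-34.614°) = 3.7980 ≥ 1 ⇒ polar night, H₀ = 0 and Q̄ = 0.
Daily total = Q̄ × 26.00 h × 3600 s/h = 0.00 MJ/m².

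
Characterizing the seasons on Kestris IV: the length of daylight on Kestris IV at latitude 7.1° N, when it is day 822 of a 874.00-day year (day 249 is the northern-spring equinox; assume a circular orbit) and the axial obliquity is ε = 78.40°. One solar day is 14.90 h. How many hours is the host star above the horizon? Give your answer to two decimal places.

Solar longitude: L_s = 360° × (822 − 249)/874.00 = 236.018°.
sin δ = sin 78.40° × sin 236.018° = -0.81228, so δ = -54.319°.
cos h₀ = −tan ϕ · tan δ = −tan(+7.1°) × tan(-54.319°) = 0.1735, so h₀ = 1.3965 rad = 80.01°.
Daylight = 2h₀/(2π) × 14.90 h = (1.3965/π) × 14.90 = 6.62 h.

6.62 h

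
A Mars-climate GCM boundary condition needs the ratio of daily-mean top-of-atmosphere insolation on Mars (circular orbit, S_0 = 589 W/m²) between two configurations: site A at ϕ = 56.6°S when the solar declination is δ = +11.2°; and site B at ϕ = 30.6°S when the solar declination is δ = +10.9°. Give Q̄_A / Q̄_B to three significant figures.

Q̄_A / Q̄_B ≈ 0.443

— Configuration A (ϕ=-56.6°):
cos h₀ = −tan(-56.6°) tan(+11.200°) = 0.3003, h₀ = 1.2658 rad.
Bracket: h₀ sin ϕ sin δ + cos ϕ cos δ sin h₀ = 1.2658×-0.83485×0.19423 + 0.55048×0.98096×0.95385 = -0.205253 + 0.515078 = 0.309825.
Q̄ = (S_0/π) × [bracket] = (589/π) × 0.309825 = 58.087 W/m².
— Configuration B (ϕ=-30.6°):
cos h₀ = −tan(-30.6°) tan(+10.900°) = 0.1139, h₀ = 1.4567 rad.
Bracket: h₀ sin ϕ sin δ + cos ϕ cos δ sin h₀ = 1.4567×-0.50904×0.18910 + 0.86074×0.98196×0.99349 = -0.140221 + 0.839710 = 0.699489.
Q̄ = (S_0/π) × [bracket] = (589/π) × 0.699489 = 131.14 W/m².
Ratio Q̄_A / Q̄_B = 58.087 / 131.14 = 0.4429.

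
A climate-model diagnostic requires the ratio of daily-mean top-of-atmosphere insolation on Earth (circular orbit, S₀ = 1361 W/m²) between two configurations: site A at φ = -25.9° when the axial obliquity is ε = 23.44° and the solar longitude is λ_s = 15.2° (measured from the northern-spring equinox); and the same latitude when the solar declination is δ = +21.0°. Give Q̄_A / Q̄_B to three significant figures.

— Configuration A (φ=-25.9°):
Solar declination: sin δ = sin ε · sin λ_s = sin 23.44° × sin 15.2° = 0.10430, so δ = +5.987°.
cos H₀ = −tan(-25.9°) tan(+5.987°) = 0.0509, H₀ = 1.5199 rad.
Bracket: H₀ sin φ sin δ + cos φ cos δ sin H₀ = 1.5199×-0.43680×0.10430 + 0.89956×0.99455×0.99870 = -0.069244 + 0.893494 = 0.824250.
Q̄ = (S₀/π) × [bracket] = (1361/π) × 0.824250 = 357.08 W/m².
— Configuration B (φ=-25.9°):
cos H₀ = −tan(-25.9°) tan(+21.000°) = 0.1864, H₀ = 1.3833 rad.
Bracket: H₀ sin φ sin δ + cos φ cos δ sin H₀ = 1.3833×-0.43680×0.35837 + 0.89956×0.93358×0.98248 = -0.216536 + 0.825098 = 0.608562.
Q̄ = (S₀/π) × [bracket] = (1361/π) × 0.608562 = 263.64 W/m².
Ratio Q̄_A / Q̄_B = 357.08 / 263.64 = 1.354.

Q̄_A / Q̄_B ≈ 1.35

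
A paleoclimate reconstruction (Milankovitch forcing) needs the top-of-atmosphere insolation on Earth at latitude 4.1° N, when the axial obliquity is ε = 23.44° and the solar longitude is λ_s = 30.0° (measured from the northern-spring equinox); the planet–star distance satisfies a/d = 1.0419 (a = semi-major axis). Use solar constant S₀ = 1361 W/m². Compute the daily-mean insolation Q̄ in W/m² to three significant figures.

Solar declination: sin δ = sin ε · sin λ_s = sin 23.44° × sin 30.0° = 0.19889, so δ = +11.472°.
cos H₀ = −tan(+4.1°) tan(+11.472°) = -0.0145, H₀ = 1.5853 rad.
Bracket: H₀ sin φ sin δ + cos φ cos δ sin H₀ = 1.5853×0.07150×0.19889 + 0.99744×0.98002×0.99989 = 0.022544 + 0.977404 = 0.999948.
Inverse-square distance factor (a/d)² = 1.0419² = 1.085556.
Q̄ = (S₀/π) × 1.085556 × [bracket] = (1361/π) × 1.085556 × 0.999948 = 470.3 W/m².

Q̄ ≈ 470 W/m²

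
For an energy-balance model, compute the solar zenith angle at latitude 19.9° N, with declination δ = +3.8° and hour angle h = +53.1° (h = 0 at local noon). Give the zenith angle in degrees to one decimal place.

θ_z = 54.1°

cos θ_z = sin φ sin δ + cos φ cos δ cos h = 0.022558 + 0.563327 = 0.585885.
θ_z = arccos(0.585885) = 54.1°.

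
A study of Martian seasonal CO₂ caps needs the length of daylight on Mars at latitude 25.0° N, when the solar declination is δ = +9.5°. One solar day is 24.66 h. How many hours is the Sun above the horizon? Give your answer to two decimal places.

12.94 h

cos h₀ = −tan ϕ · tan δ = −tan(+25.0°) × tan(+9.500°) = -0.0780, so h₀ = 1.6489 rad = 94.48°.
Daylight = 2h₀/(2π) × 24.66 h = (1.6489/π) × 24.66 = 12.94 h.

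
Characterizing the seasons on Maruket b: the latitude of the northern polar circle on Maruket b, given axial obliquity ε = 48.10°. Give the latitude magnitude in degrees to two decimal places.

41.90°

The polar circle is the lowest latitude that experiences at least one full rotation of continuous daylight at the northern-summer solstice; it lies at |φ| = 90° − ε = 90° − 48.10° = 41.90°.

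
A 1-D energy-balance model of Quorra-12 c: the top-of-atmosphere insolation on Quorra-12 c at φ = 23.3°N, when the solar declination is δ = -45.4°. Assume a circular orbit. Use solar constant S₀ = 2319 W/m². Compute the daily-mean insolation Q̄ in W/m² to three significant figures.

cos H₀ = −tan(+23.3°) tan(-45.400°) = 0.4367, H₀ = 1.1188 rad.
Bracket: H₀ sin φ sin δ + cos φ cos δ sin H₀ = 1.1188×0.39555×-0.71203 + 0.91845×0.70215×0.89960 = -0.315103 + 0.580143 = 0.265040.
Q̄ = (S₀/π) × [bracket] = (2319/π) × 0.265040 = 195.6 W/m².

Q̄ ≈ 196 W/m²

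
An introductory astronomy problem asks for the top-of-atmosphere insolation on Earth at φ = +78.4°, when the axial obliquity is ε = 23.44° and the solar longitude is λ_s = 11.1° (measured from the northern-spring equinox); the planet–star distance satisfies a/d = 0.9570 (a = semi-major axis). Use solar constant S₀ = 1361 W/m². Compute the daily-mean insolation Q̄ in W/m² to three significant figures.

Q̄ ≈ 132 W/m²

Solar declination: sin δ = sin ε · sin λ_s = sin 23.44° × sin 11.1° = 0.07658, so δ = +4.392°.
cos H₀ = −tan(+78.4°) tan(+4.392°) = -0.3742, H₀ = 1.9543 rad.
Bracket: H₀ sin φ sin δ + cos φ cos δ sin H₀ = 1.9543×0.97958×0.07658 + 0.20108×0.99706×0.92736 = 0.146604 + 0.185925 = 0.332529.
Inverse-square distance factor (a/d)² = 0.9570² = 0.915849.
Q̄ = (S₀/π) × 0.915849 × [bracket] = (1361/π) × 0.915849 × 0.332529 = 131.9 W/m².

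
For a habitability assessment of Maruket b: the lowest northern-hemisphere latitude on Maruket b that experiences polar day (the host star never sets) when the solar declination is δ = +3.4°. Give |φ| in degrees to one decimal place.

Polar day requires cos H₀ = −tan φ tan δ ≤ −1, i.e. tan φ tan δ ≥ 1.
The boundary is |tan φ| · |tan δ| = 1, so |φ| = 90° − |δ| = 90° − 3.4° = 86.6° in the northern hemisphere.

|φ| = 86.6°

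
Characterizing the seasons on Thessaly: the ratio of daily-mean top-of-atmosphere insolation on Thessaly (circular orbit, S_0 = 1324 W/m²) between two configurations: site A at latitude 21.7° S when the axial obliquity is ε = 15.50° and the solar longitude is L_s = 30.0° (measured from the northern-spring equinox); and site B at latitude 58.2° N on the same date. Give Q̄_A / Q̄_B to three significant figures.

— Configuration A (ϕ=-21.7°):
Solar declination: sin δ = sin ε · sin L_s = sin 15.50° × sin 30.0° = 0.13362, so δ = +7.679°.
cos h₀ = −tan(-21.7°) tan(+7.679°) = 0.0537, h₀ = 1.5171 rad.
Bracket: h₀ sin ϕ sin δ + cos ϕ cos δ sin h₀ = 1.5171×-0.36975×0.13362 + 0.92913×0.99103×0.99856 = -0.074954 + 0.919470 = 0.844516.
Q̄ = (S_0/π) × [bracket] = (1324/π) × 0.844516 = 355.91 W/m².
— Configuration B (ϕ=+58.2°):
cos h₀ = −tan(+58.2°) tan(+7.679°) = -0.2175, h₀ = 1.7900 rad.
Bracket: h₀ sin ϕ sin δ + cos ϕ cos δ sin h₀ = 1.7900×0.84989×0.13362 + 0.52696×0.99103×0.97607 = 0.203277 + 0.509736 = 0.713013.
Q̄ = (S_0/π) × [bracket] = (1324/π) × 0.713013 = 300.49 W/m².
Ratio Q̄_A / Q̄_B = 355.91 / 300.49 = 1.184.

Q̄_A / Q̄_B ≈ 1.18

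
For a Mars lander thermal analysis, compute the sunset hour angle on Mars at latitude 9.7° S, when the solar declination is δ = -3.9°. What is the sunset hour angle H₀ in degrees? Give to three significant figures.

H₀ = 90.7°

cos H₀ = −tan φ · tan δ = −tan(-9.7°) × tan(-3.900°) = -0.0117, so H₀ = 1.5824 rad = 90.67°.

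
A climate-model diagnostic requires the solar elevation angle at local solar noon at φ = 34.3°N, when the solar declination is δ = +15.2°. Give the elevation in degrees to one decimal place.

At local noon the hour angle is zero, so the zenith angle equals |φ − δ| = |+34.3° − (+15.200°)| = 19.100°.
Elevation = 90° − 19.100° = 70.9°.

70.9°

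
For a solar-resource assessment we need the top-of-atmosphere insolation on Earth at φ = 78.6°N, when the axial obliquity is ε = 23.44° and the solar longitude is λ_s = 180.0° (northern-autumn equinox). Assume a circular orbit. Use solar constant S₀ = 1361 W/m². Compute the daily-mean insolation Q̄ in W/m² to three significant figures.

Q̄ ≈ 85.6 W/m²

Solar declination: sin δ = sin ε · sin λ_s = sin 23.44° × sin 180.0° = 0.00000, so δ = +0.000°.
cos H₀ = −tan(+78.6°) tan(+0.000°) = -0.0000, H₀ = 1.5708 rad.
Bracket: H₀ sin φ sin δ + cos φ cos δ sin H₀ = 1.5708×0.98027×0.00000 + 0.19766×1.00000×1.00000 = 0.000000 + 0.197660 = 0.197660.
Q̄ = (S₀/π) × [bracket] = (1361/π) × 0.197660 = 85.63 W/m².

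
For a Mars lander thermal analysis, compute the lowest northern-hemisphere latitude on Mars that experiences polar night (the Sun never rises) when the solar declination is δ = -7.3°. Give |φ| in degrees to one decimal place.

|φ| = 82.7°

Polar night requires cos H₀ = −tan φ tan δ ≥ 1, i.e. tan φ tan δ ≤ −1.
The boundary is |tan φ| · |tan δ| = 1, so |φ| = 90° − |δ| = 90° − 7.3° = 82.7° in the northern hemisphere.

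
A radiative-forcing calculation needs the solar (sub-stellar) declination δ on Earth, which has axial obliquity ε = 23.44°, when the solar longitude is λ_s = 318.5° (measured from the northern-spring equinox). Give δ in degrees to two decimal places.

sin δ = sin ε · sin λ_s = sin 23.44° × sin 318.5° = -0.263583.
δ = arcsin(-0.263583) = -15.28°.

δ = -15.28°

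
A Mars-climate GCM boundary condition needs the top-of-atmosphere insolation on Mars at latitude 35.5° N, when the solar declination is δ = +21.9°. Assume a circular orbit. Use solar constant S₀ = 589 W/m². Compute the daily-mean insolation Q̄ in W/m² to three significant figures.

cos H₀ = −tan(+35.5°) tan(+21.900°) = -0.2867, H₀ = 1.8616 rad.
Bracket: H₀ sin φ sin δ + cos φ cos δ sin H₀ = 1.8616×0.58070×0.37299 + 0.81412×0.92784×0.95801 = 0.403214 + 0.723655 = 1.126869.
Q̄ = (S₀/π) × [bracket] = (589/π) × 1.126869 = 211.3 W/m².

Q̄ ≈ 211 W/m²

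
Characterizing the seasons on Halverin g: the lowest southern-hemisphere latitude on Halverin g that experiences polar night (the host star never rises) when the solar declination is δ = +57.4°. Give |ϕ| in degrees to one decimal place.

|ϕ| = 32.6°

Polar night requires cos h₀ = −tan ϕ tan δ ≥ 1, i.e. tan ϕ tan δ ≤ −1.
The boundary is |tan ϕ| · |tan δ| = 1, so |ϕ| = 90° − |δ| = 90° − 57.4° = 32.6° in the southern hemisphere.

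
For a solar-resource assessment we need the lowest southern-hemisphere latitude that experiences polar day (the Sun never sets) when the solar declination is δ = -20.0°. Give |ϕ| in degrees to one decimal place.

|ϕ| = 70.0°

Polar day requires cos h₀ = −tan ϕ tan δ ≤ −1, i.e. tan ϕ tan δ ≥ 1.
The boundary is |tan ϕ| · |tan δ| = 1, so |ϕ| = 90° − |δ| = 90° − 20.0° = 70.0° in the southern hemisphere.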